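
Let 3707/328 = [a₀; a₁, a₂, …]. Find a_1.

3707 = 11·328 + 99   →  a_0 = 11
328 = 3·99 + 31   →  a_1 = 3

3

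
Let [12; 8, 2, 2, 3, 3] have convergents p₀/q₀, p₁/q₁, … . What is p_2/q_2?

206/17

Using pₖ = aₖpₖ₋₁ + pₖ₋₂, qₖ = aₖqₖ₋₁ + qₖ₋₂ (with p₋₁=1, p₋₂=0, q₋₁=0, q₋₂=1):
  k=0: a=12, p=12, q=1
  k=1: a=8, p=97, q=8
  k=2: a=2, p=206, q=17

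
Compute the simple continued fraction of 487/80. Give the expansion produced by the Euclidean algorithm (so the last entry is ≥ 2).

[6; 11, 2, 3]

487 = 6×80 + 7
80 = 11×7 + 3
7 = 2×3 + 1
3 = 3×1 + 0  (stop)
So 487/80 = [6; 11, 2, 3].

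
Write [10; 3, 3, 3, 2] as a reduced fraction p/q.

Fold from the inside: start with 2/1.
  3 + 1/2 = 7/2
  3 + 2/7 = 23/7
  3 + 7/23 = 76/23
  10 + 23/76 = 783/76

783/76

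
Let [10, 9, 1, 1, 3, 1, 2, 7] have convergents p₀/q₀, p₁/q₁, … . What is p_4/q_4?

677/67

Using pₖ = aₖpₖ₋₁ + pₖ₋₂, qₖ = aₖqₖ₋₁ + qₖ₋₂ (with p₋₁=1, p₋₂=0, q₋₁=0, q₋₂=1):
  k=0: a=10, p=10, q=1
  k=1: a=9, p=91, q=9
  k=2: a=1, p=101, q=10
  k=3: a=1, p=192, q=19
  k=4: a=3, p=677, q=67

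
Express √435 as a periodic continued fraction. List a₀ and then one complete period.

[20; 1, 5, 1, 40]

a₀ = ⌊√435⌋ = 20.
With m₀=0, d₀=1 and mₖ₊₁ = dₖaₖ − mₖ, dₖ₊₁ = (n − mₖ₊₁²)/dₖ, aₖ₊₁ = ⌊(a₀+mₖ₊₁)/dₖ₊₁⌋:
  k=1: m=20, d=35, a=1
  k=2: m=15, d=6, a=5
  k=3: m=15, d=35, a=1
  k=4: m=20, d=1, a=40
d=1 and a=2a₀=40 at k=4, so the next step gives (m, d) = (20, 35) again — its k=1 value — and the period has length 4.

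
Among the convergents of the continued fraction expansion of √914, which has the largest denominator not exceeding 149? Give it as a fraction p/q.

√914 = [30; 4, 3, 3, 4, 60, …] (period length 5).
Convergents:
  p_0/q_0 = 30/1
  p_1/q_1 = 121/4
  p_2/q_2 = 393/13
  p_3/q_3 = 1300/43
  p_4/q_4 = 5593/185
q_3 = 43 ≤ 149 < 185 = q_4, so the answer is 1300/43.

1300/43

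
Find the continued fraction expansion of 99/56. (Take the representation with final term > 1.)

99 = 1×56 + 43
56 = 1×43 + 13
43 = 3×13 + 4
13 = 3×4 + 1
4 = 4×1 + 0  (stop)
So 99/56 = [1; 1, 3, 3, 4].

[1; 1, 3, 3, 4]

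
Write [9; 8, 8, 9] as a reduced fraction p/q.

Fold from the inside: start with 9/1.
  8 + 1/9 = 73/9
  8 + 9/73 = 593/73
  9 + 73/593 = 5410/593

5410/593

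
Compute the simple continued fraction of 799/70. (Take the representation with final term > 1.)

[11; 2, 2, 2, 2, 2]

799 = 11×70 + 29
70 = 2×29 + 12
29 = 2×12 + 5
12 = 2×5 + 2
5 = 2×2 + 1
2 = 2×1 + 0  (stop)
So 799/70 = [11; 2, 2, 2, 2, 2].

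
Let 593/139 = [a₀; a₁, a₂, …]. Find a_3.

3

593 = 4·139 + 37   →  a_0 = 4
139 = 3·37 + 28   →  a_1 = 3
37 = 1·28 + 9   →  a_2 = 1
28 = 3·9 + 1   →  a_3 = 3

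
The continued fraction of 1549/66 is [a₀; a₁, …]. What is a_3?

1549 = 23·66 + 31   →  a_0 = 23
66 = 2·31 + 4   →  a_1 = 2
31 = 7·4 + 3   →  a_2 = 7
4 = 1·3 + 1   →  a_3 = 1

1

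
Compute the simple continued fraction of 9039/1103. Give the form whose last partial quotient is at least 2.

9039 = 8·1103 + 215
1103 = 5·215 + 28
215 = 7·28 + 19
28 = 1·19 + 9
19 = 2·9 + 1
9 = 9·1 + 0  (stop)
So 9039/1103 = [8; 5, 7, 1, 2, 9].

[8; 5, 7, 1, 2, 9]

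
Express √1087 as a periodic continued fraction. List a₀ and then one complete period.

[32; 1, 31, 1, 64]

a₀ = ⌊√1087⌋ = 32.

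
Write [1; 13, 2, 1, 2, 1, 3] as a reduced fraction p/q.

589/548

Fold from the inside: start with 3/1.
  1 + 1/3 = 4/3
  2 + 3/4 = 11/4
  1 + 4/11 = 15/11
  2 + 11/15 = 41/15
  13 + 15/41 = 548/41
  1 + 41/548 = 589/548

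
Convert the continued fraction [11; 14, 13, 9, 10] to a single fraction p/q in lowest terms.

185916/16793

Fold from the inside: start with 10/1.
  9 + 1/10 = 91/10
  13 + 10/91 = 1193/91
  14 + 91/1193 = 16793/1193
  11 + 1193/16793 = 185916/16793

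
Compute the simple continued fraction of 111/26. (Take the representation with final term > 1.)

111 = 4·26 + 7
26 = 3·7 + 5
7 = 1·5 + 2
5 = 2·2 + 1
2 = 2·1 + 0  (stop)
So 111/26 = [4; 3, 1, 2, 2].

[4; 3, 1, 2, 2]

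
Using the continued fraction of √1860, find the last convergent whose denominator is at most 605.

15871/368

√1860 = [43; 7, 1, 4, 1, 7, 86, …] (period length 6).
Convergents:
  p_0/q_0 = 43/1
  p_1/q_1 = 302/7
  p_2/q_2 = 345/8
  p_3/q_3 = 1682/39
  p_4/q_4 = 2027/47
  p_5/q_5 = 15871/368
  p_6/q_6 = 1366933/31695
q_5 = 368 ≤ 605 < 31695 = q_6, so the answer is 15871/368.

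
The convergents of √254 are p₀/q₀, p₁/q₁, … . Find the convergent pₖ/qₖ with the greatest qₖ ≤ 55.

√254 = [15; 1, 14, 1, 30, …] (period length 4).
Convergents:
  p_0/q_0 = 15/1
  p_1/q_1 = 16/1
  p_2/q_2 = 239/15
  p_3/q_3 = 255/16
  p_4/q_4 = 7889/495
q_3 = 16 ≤ 55 < 495 = q_4, so the answer is 255/16.

255/16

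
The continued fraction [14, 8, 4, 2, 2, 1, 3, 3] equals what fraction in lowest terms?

43678/3093

Fold from the inside: start with 3/1.
  3 + 1/3 = 10/3
  1 + 3/10 = 13/10
  2 + 10/13 = 36/13
  2 + 13/36 = 85/36
  4 + 36/85 = 376/85
  8 + 85/376 = 3093/376
  14 + 376/3093 = 43678/3093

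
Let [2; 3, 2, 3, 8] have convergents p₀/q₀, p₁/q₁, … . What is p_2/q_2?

Using pₖ = aₖpₖ₋₁ + pₖ₋₂, qₖ = aₖqₖ₋₁ + qₖ₋₂ (with p₋₁=1, p₋₂=0, q₋₁=0, q₋₂=1):
  k=0: a=2, p=2, q=1
  k=1: a=3, p=7, q=3
  k=2: a=2, p=16, q=7

16/7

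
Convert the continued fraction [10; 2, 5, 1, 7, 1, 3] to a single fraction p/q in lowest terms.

4676/447

Using pₖ = aₖpₖ₋₁ + pₖ₋₂ and qₖ = aₖqₖ₋₁ + qₖ₋₂:
  k=0: a=10, p=10, q=1
  k=1: a=2, p=21, q=2
  k=2: a=5, p=115, q=11
  k=3: a=1, p=136, q=13
  k=4: a=7, p=1067, q=102
  k=5: a=1, p=1203, q=115
  k=6: a=3, p=4676, q=447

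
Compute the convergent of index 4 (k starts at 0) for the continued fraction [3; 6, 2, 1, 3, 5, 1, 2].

221/70

Using pₖ = aₖpₖ₋₁ + pₖ₋₂, qₖ = aₖqₖ₋₁ + qₖ₋₂ (with p₋₁=1, p₋₂=0, q₋₁=0, q₋₂=1):
  k=0: a=3, p=3, q=1
  k=1: a=6, p=19, q=6
  k=2: a=2, p=41, q=13
  k=3: a=1, p=60, q=19
  k=4: a=3, p=221, q=70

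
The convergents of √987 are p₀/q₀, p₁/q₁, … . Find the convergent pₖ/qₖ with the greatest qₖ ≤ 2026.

√987 = [31; 2, 2, 2, 62, …] (period length 4).
Convergents:
  p_0/q_0 = 31/1
  p_1/q_1 = 63/2
  p_2/q_2 = 157/5
  p_3/q_3 = 377/12
  p_4/q_4 = 23531/749
  p_5/q_5 = 47439/1510
  p_6/q_6 = 118409/3769
q_5 = 1510 ≤ 2026 < 3769 = q_6, so the answer is 47439/1510.

47439/1510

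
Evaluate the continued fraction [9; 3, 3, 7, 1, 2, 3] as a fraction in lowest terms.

Fold from the inside: start with 3/1.
  2 + 1/3 = 7/3
  1 + 3/7 = 10/7
  7 + 7/10 = 77/10
  3 + 10/77 = 241/77
  3 + 77/241 = 800/241
  9 + 241/800 = 7441/800

7441/800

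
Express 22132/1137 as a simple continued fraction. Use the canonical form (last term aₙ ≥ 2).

[19; 2, 6, 1, 2, 3, 2, 3]

22132 = 19*1137 + 529
1137 = 2*529 + 79
529 = 6*79 + 55
79 = 1*55 + 24
55 = 2*24 + 7
24 = 3*7 + 3
7 = 2*3 + 1
3 = 3*1 + 0  (stop)
So 22132/1137 = [19; 2, 6, 1, 2, 3, 2, 3].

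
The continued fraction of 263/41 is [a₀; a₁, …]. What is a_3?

263 = 6·41 + 17   →  a_0 = 6
41 = 2·17 + 7   →  a_1 = 2
17 = 2·7 + 3   →  a_2 = 2
7 = 2·3 + 1   →  a_3 = 2

2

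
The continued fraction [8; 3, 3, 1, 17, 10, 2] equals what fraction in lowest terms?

Fold from the inside: start with 2/1.
  10 + 1/2 = 21/2
  17 + 2/21 = 359/21
  1 + 21/359 = 380/359
  3 + 359/380 = 1499/380
  3 + 380/1499 = 4877/1499
  8 + 1499/4877 = 40515/4877

40515/4877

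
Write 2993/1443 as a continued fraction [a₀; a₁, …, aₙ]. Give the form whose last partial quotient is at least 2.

2993 = 2·1443 + 107
1443 = 13·107 + 52
107 = 2·52 + 3
52 = 17·3 + 1
3 = 3·1 + 0  (stop)
So 2993/1443 = [2; 13, 2, 17, 3].

[2; 13, 2, 17, 3]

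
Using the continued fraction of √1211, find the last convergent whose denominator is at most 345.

√1211 = [34; 1, 3, 1, 68, …] (period length 4).
Convergents:
  p_0/q_0 = 34/1
  p_1/q_1 = 35/1
  p_2/q_2 = 139/4
  p_3/q_3 = 174/5
  p_4/q_4 = 11971/344
  p_5/q_5 = 12145/349
q_4 = 344 ≤ 345 < 349 = q_5, so the answer is 11971/344.

11971/344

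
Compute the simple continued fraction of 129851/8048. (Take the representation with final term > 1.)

129851 = 16×8048 + 1083
8048 = 7×1083 + 467
1083 = 2×467 + 149
467 = 3×149 + 20
149 = 7×20 + 9
20 = 2×9 + 2
9 = 4×2 + 1
2 = 2×1 + 0  (stop)
So 129851/8048 = [16; 7, 2, 3, 7, 2, 4, 2].

[16; 7, 2, 3, 7, 2, 4, 2]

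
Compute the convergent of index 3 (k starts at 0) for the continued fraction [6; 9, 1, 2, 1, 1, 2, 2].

177/29

Using pₖ = aₖpₖ₋₁ + pₖ₋₂, qₖ = aₖqₖ₋₁ + qₖ₋₂ (with p₋₁=1, p₋₂=0, q₋₁=0, q₋₂=1):
  k=0: a=6, p=6, q=1
  k=1: a=9, p=55, q=9
  k=2: a=1, p=61, q=10
  k=3: a=2, p=177, q=29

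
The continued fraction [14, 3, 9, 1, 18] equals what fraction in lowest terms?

8393/586

Fold from the inside: start with 18/1.
  1 + 1/18 = 19/18
  9 + 18/19 = 189/19
  3 + 19/189 = 586/189
  14 + 189/586 = 8393/586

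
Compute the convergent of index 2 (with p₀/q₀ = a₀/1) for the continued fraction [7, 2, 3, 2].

52/7

Using pₖ = aₖpₖ₋₁ + pₖ₋₂, qₖ = aₖqₖ₋₁ + qₖ₋₂ (with p₋₁=1, p₋₂=0, q₋₁=0, q₋₂=1):
  k=0: a=7, p=7, q=1
  k=1: a=2, p=15, q=2
  k=2: a=3, p=52, q=7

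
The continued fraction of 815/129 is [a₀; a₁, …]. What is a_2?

6

815 = 6·129 + 41   →  a_0 = 6
129 = 3·41 + 6   →  a_1 = 3
41 = 6·6 + 5   →  a_2 = 6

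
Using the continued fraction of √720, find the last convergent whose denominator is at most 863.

8667/323

√720 = [26; 1, 4, 1, 52, …] (period length 4).
Convergents:
  p_0/q_0 = 26/1
  p_1/q_1 = 27/1
  p_2/q_2 = 134/5
  p_3/q_3 = 161/6
  p_4/q_4 = 8506/317
  p_5/q_5 = 8667/323
  p_6/q_6 = 43174/1609
q_5 = 323 ≤ 863 < 1609 = q_6, so the answer is 8667/323.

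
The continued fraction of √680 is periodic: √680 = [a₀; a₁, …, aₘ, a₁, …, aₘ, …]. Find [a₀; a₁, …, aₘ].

[26; 13, 52]

a₀ = ⌊√680⌋ = 26.
With m₀=0, d₀=1 and mₖ₊₁ = dₖaₖ − mₖ, dₖ₊₁ = (n − mₖ₊₁²)/dₖ, aₖ₊₁ = ⌊(a₀+mₖ₊₁)/dₖ₊₁⌋:
  k=1: m=26, d=4, a=13
  k=2: m=26, d=1, a=52
d=1 and a=2a₀=52 at k=2, so the next step gives (m, d) = (26, 4) again — its k=1 value — and the period has length 2.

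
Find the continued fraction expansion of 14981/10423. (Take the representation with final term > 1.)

14981 = 1*10423 + 4558
10423 = 2*4558 + 1307
4558 = 3*1307 + 637
1307 = 2*637 + 33
637 = 19*33 + 10
33 = 3*10 + 3
10 = 3*3 + 1
3 = 3*1 + 0  (stop)
So 14981/10423 = [1; 2, 3, 2, 19, 3, 3, 3].

[1; 2, 3, 2, 19, 3, 3, 3]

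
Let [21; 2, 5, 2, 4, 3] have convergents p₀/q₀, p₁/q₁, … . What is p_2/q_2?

236/11

Using pₖ = aₖpₖ₋₁ + pₖ₋₂, qₖ = aₖqₖ₋₁ + qₖ₋₂ (with p₋₁=1, p₋₂=0, q₋₁=0, q₋₂=1):
  k=0: a=21, p=21, q=1
  k=1: a=2, p=43, q=2
  k=2: a=5, p=236, q=11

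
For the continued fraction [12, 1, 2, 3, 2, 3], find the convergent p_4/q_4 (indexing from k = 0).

Using pₖ = aₖpₖ₋₁ + pₖ₋₂, qₖ = aₖqₖ₋₁ + qₖ₋₂ (with p₋₁=1, p₋₂=0, q₋₁=0, q₋₂=1):
  k=0: a=12, p=12, q=1
  k=1: a=1, p=13, q=1
  k=2: a=2, p=38, q=3
  k=3: a=3, p=127, q=10
  k=4: a=2, p=292, q=23

292/23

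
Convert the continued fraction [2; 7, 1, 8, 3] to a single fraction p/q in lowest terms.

Using pₖ = aₖpₖ₋₁ + pₖ₋₂ and qₖ = aₖqₖ₋₁ + qₖ₋₂:
  k=0: a=2, p=2, q=1
  k=1: a=7, p=15, q=7
  k=2: a=1, p=17, q=8
  k=3: a=8, p=151, q=71
  k=4: a=3, p=470, q=221

470/221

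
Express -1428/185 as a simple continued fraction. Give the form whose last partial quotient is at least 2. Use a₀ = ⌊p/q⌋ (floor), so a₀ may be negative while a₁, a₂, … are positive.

-1428 = -8*185 + 52
185 = 3*52 + 29
52 = 1*29 + 23
29 = 1*23 + 6
23 = 3*6 + 5
6 = 1*5 + 1
5 = 5*1 + 0  (stop)
So -1428/185 = [-8; 3, 1, 1, 3, 1, 5].

[-8; 3, 1, 1, 3, 1, 5]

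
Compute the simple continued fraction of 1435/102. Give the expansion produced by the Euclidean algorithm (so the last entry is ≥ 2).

1435 = 14*102 + 7
102 = 14*7 + 4
7 = 1*4 + 3
4 = 1*3 + 1
3 = 3*1 + 0  (stop)
So 1435/102 = [14; 14, 1, 1, 3].

[14; 14, 1, 1, 3]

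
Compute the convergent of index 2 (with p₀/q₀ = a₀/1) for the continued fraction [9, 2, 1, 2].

Using pₖ = aₖpₖ₋₁ + pₖ₋₂, qₖ = aₖqₖ₋₁ + qₖ₋₂ (with p₋₁=1, p₋₂=0, q₋₁=0, q₋₂=1):
  k=0: a=9, p=9, q=1
  k=1: a=2, p=19, q=2
  k=2: a=1, p=28, q=3

28/3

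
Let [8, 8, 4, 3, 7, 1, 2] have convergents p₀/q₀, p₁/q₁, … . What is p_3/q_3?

869/107

Using pₖ = aₖpₖ₋₁ + pₖ₋₂, qₖ = aₖqₖ₋₁ + qₖ₋₂ (with p₋₁=1, p₋₂=0, q₋₁=0, q₋₂=1):
  k=0: a=8, p=8, q=1
  k=1: a=8, p=65, q=8
  k=2: a=4, p=268, q=33
  k=3: a=3, p=869, q=107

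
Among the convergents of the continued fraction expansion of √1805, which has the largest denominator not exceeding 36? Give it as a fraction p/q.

√1805 = [42; 2, 16, 2, 84, …] (period length 4).
Convergents:
  p_0/q_0 = 42/1
  p_1/q_1 = 85/2
  p_2/q_2 = 1402/33
  p_3/q_3 = 2889/68
q_2 = 33 ≤ 36 < 68 = q_3, so the answer is 1402/33.

1402/33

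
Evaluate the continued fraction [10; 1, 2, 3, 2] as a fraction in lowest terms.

Fold from the inside: start with 2/1.
  3 + 1/2 = 7/2
  2 + 2/7 = 16/7
  1 + 7/16 = 23/16
  10 + 16/23 = 246/23

246/23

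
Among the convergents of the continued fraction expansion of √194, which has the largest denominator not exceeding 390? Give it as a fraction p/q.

√194 = [13; 1, 12, 1, 26, …] (period length 4).
Convergents:
  p_0/q_0 = 13/1
  p_1/q_1 = 14/1
  p_2/q_2 = 181/13
  p_3/q_3 = 195/14
  p_4/q_4 = 5251/377
  p_5/q_5 = 5446/391
q_4 = 377 ≤ 390 < 391 = q_5, so the answer is 5251/377.

5251/377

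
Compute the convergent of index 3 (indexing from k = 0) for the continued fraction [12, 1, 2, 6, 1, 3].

241/19

Using pₖ = aₖpₖ₋₁ + pₖ₋₂, qₖ = aₖqₖ₋₁ + qₖ₋₂ (with p₋₁=1, p₋₂=0, q₋₁=0, q₋₂=1):
  k=0: a=12, p=12, q=1
  k=1: a=1, p=13, q=1
  k=2: a=2, p=38, q=3
  k=3: a=6, p=241, q=19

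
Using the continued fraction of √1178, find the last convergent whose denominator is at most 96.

2025/59

√1178 = [34; 3, 9, 2, 9, 3, 68, …] (period length 6).
Convergents:
  p_0/q_0 = 34/1
  p_1/q_1 = 103/3
  p_2/q_2 = 961/28
  p_3/q_3 = 2025/59
  p_4/q_4 = 19186/559
q_3 = 59 ≤ 96 < 559 = q_4, so the answer is 2025/59.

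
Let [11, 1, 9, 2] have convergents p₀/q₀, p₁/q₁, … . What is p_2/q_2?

Using pₖ = aₖpₖ₋₁ + pₖ₋₂, qₖ = aₖqₖ₋₁ + qₖ₋₂ (with p₋₁=1, p₋₂=0, q₋₁=0, q₋₂=1):
  k=0: a=11, p=11, q=1
  k=1: a=1, p=12, q=1
  k=2: a=9, p=119, q=10

119/10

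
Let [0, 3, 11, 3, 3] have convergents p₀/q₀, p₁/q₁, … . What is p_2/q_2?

11/34

Using pₖ = aₖpₖ₋₁ + pₖ₋₂, qₖ = aₖqₖ₋₁ + qₖ₋₂ (with p₋₁=1, p₋₂=0, q₋₁=0, q₋₂=1):
  k=0: a=0, p=0, q=1
  k=1: a=3, p=1, q=3
  k=2: a=11, p=11, q=34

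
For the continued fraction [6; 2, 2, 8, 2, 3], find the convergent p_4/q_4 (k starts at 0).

570/89

Using pₖ = aₖpₖ₋₁ + pₖ₋₂, qₖ = aₖqₖ₋₁ + qₖ₋₂ (with p₋₁=1, p₋₂=0, q₋₁=0, q₋₂=1):
  k=0: a=6, p=6, q=1
  k=1: a=2, p=13, q=2
  k=2: a=2, p=32, q=5
  k=3: a=8, p=269, q=42
  k=4: a=2, p=570, q=89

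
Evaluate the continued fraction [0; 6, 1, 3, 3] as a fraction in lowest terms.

13/88

Using pₖ = aₖpₖ₋₁ + pₖ₋₂ and qₖ = aₖqₖ₋₁ + qₖ₋₂:
  k=0: a=0, p=0, q=1
  k=1: a=6, p=1, q=6
  k=2: a=1, p=1, q=7
  k=3: a=3, p=4, q=27
  k=4: a=3, p=13, q=88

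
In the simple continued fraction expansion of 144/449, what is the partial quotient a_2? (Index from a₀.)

144 = 0·449 + 144   →  a_0 = 0
449 = 3·144 + 17   →  a_1 = 3
144 = 8·17 + 8   →  a_2 = 8

8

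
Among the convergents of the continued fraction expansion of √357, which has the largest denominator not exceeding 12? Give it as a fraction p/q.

170/9

√357 = [18; 1, 8, 2, 8, 1, 36, …] (period length 6).
Convergents:
  p_0/q_0 = 18/1
  p_1/q_1 = 19/1
  p_2/q_2 = 170/9
  p_3/q_3 = 359/19
q_2 = 9 ≤ 12 < 19 = q_3, so the answer is 170/9.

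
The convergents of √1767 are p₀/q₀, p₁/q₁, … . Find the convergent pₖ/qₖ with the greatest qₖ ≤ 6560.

98910/2353

√1767 = [42; 28, 84, …] (period length 2).
Convergents:
  p_0/q_0 = 42/1
  p_1/q_1 = 1177/28
  p_2/q_2 = 98910/2353
  p_3/q_3 = 2770657/65912
q_2 = 2353 ≤ 6560 < 65912 = q_3, so the answer is 98910/2353.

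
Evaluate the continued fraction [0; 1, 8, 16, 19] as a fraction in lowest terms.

2459/2764

Using pₖ = aₖpₖ₋₁ + pₖ₋₂ and qₖ = aₖqₖ₋₁ + qₖ₋₂:
  k=0: a=0, p=0, q=1
  k=1: a=1, p=1, q=1
  k=2: a=8, p=8, q=9
  k=3: a=16, p=129, q=145
  k=4: a=19, p=2459, q=2764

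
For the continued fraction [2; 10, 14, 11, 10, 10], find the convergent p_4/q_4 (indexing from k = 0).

33066/15751

Using pₖ = aₖpₖ₋₁ + pₖ₋₂, qₖ = aₖqₖ₋₁ + qₖ₋₂ (with p₋₁=1, p₋₂=0, q₋₁=0, q₋₂=1):
  k=0: a=2, p=2, q=1
  k=1: a=10, p=21, q=10
  k=2: a=14, p=296, q=141
  k=3: a=11, p=3277, q=1561
  k=4: a=10, p=33066, q=15751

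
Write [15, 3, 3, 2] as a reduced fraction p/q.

352/23

Fold from the inside: start with 2/1.
  3 + 1/2 = 7/2
  3 + 2/7 = 23/7
  15 + 7/23 = 352/23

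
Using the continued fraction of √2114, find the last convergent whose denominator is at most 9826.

194534/4231

√2114 = [45; 1, 44, 1, 90, …] (period length 4).
Convergents:
  p_0/q_0 = 45/1
  p_1/q_1 = 46/1
  p_2/q_2 = 2069/45
  p_3/q_3 = 2115/46
  p_4/q_4 = 192419/4185
  p_5/q_5 = 194534/4231
  p_6/q_6 = 8751915/190349
q_5 = 4231 ≤ 9826 < 190349 = q_6, so the answer is 194534/4231.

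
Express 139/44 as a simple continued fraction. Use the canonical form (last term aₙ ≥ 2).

139 = 3·44 + 7
44 = 6·7 + 2
7 = 3·2 + 1
2 = 2·1 + 0  (stop)
So 139/44 = [3; 6, 3, 2].

[3; 6, 3, 2]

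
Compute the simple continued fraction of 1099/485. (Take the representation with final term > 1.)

[2; 3, 1, 3, 6, 5]

1099 = 2*485 + 129
485 = 3*129 + 98
129 = 1*98 + 31
98 = 3*31 + 5
31 = 6*5 + 1
5 = 5*1 + 0  (stop)
So 1099/485 = [2; 3, 1, 3, 6, 5].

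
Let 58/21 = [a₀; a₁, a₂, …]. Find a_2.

3

58 = 2·21 + 16   →  a_0 = 2
21 = 1·16 + 5   →  a_1 = 1
16 = 3·5 + 1   →  a_2 = 3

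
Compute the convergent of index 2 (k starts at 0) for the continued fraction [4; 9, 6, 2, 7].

226/55

Using pₖ = aₖpₖ₋₁ + pₖ₋₂, qₖ = aₖqₖ₋₁ + qₖ₋₂ (with p₋₁=1, p₋₂=0, q₋₁=0, q₋₂=1):
  k=0: a=4, p=4, q=1
  k=1: a=9, p=37, q=9
  k=2: a=6, p=226, q=55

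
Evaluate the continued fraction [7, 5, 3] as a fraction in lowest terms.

115/16

Fold from the inside: start with 3/1.
  5 + 1/3 = 16/3
  7 + 3/16 = 115/16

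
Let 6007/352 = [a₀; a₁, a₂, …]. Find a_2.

6007 = 17·352 + 23   →  a_0 = 17
352 = 15·23 + 7   →  a_1 = 15
23 = 3·7 + 2   →  a_2 = 3

3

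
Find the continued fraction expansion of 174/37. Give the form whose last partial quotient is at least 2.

174 = 4*37 + 26
37 = 1*26 + 11
26 = 2*11 + 4
11 = 2*4 + 3
4 = 1*3 + 1
3 = 3*1 + 0  (stop)
So 174/37 = [4; 1, 2, 2, 1, 3].

[4; 1, 2, 2, 1, 3]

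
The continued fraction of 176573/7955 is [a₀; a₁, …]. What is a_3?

6

176573 = 22·7955 + 1563   →  a_0 = 22
7955 = 5·1563 + 140   →  a_1 = 5
1563 = 11·140 + 23   →  a_2 = 11
140 = 6·23 + 2   →  a_3 = 6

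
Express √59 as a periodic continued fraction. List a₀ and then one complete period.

[7; 1, 2, 7, 2, 1, 14]

a₀ = ⌊√59⌋ = 7.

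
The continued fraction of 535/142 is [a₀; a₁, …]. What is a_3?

535 = 3·142 + 109   →  a_0 = 3
142 = 1·109 + 33   →  a_1 = 1
109 = 3·33 + 10   →  a_2 = 3
33 = 3·10 + 3   →  a_3 = 3

3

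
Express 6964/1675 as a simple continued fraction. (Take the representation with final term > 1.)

[4; 6, 2, 1, 9, 9]

6964 = 4×1675 + 264
1675 = 6×264 + 91
264 = 2×91 + 82
91 = 1×82 + 9
82 = 9×9 + 1
9 = 9×1 + 0  (stop)
So 6964/1675 = [4; 6, 2, 1, 9, 9].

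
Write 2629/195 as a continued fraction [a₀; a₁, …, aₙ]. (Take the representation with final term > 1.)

[13; 2, 13, 2, 3]

2629 = 13*195 + 94
195 = 2*94 + 7
94 = 13*7 + 3
7 = 2*3 + 1
3 = 3*1 + 0  (stop)
So 2629/195 = [13; 2, 13, 2, 3].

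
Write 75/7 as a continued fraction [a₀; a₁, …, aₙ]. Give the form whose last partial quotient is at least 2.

[10; 1, 2, 2]

75 = 10×7 + 5
7 = 1×5 + 2
5 = 2×2 + 1
2 = 2×1 + 0  (stop)
So 75/7 = [10; 1, 2, 2].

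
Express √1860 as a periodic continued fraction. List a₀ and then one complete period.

[43; 7, 1, 4, 1, 7, 86]

a₀ = ⌊√1860⌋ = 43.
With m₀=0, d₀=1 and mₖ₊₁ = dₖaₖ − mₖ, dₖ₊₁ = (n − mₖ₊₁²)/dₖ, aₖ₊₁ = ⌊(a₀+mₖ₊₁)/dₖ₊₁⌋:
  k=1: m=43, d=11, a=7
  k=2: m=34, d=64, a=1
  k=3: m=30, d=15, a=4
  k=4: m=30, d=64, a=1
  k=5: m=34, d=11, a=7
  k=6: m=43, d=1, a=86
d=1 and a=2a₀=86 at k=6, so the next step gives (m, d) = (43, 11) again — its k=1 value — and the period has length 6.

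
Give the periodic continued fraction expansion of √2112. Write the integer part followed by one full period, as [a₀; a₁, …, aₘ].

[45; 1, 21, 1, 90]

a₀ = ⌊√2112⌋ = 45.
With m₀=0, d₀=1 and mₖ₊₁ = dₖaₖ − mₖ, dₖ₊₁ = (n − mₖ₊₁²)/dₖ, aₖ₊₁ = ⌊(a₀+mₖ₊₁)/dₖ₊₁⌋:
  k=1: m=45, d=87, a=1
  k=2: m=42, d=4, a=21
  k=3: m=42, d=87, a=1
  k=4: m=45, d=1, a=90
d=1 and a=2a₀=90 at k=4, so the next step gives (m, d) = (45, 87) again — its k=1 value — and the period has length 4.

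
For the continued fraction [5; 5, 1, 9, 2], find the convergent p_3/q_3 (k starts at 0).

Using pₖ = aₖpₖ₋₁ + pₖ₋₂, qₖ = aₖqₖ₋₁ + qₖ₋₂ (with p₋₁=1, p₋₂=0, q₋₁=0, q₋₂=1):
  k=0: a=5, p=5, q=1
  k=1: a=5, p=26, q=5
  k=2: a=1, p=31, q=6
  k=3: a=9, p=305, q=59

305/59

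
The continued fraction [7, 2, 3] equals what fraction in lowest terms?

52/7

Fold from the inside: start with 3/1.
  2 + 1/3 = 7/3
  7 + 3/7 = 52/7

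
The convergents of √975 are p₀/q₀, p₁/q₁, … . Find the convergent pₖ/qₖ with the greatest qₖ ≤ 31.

√975 = [31; 4, 2, 4, 62, …] (period length 4).
Convergents:
  p_0/q_0 = 31/1
  p_1/q_1 = 125/4
  p_2/q_2 = 281/9
  p_3/q_3 = 1249/40
q_2 = 9 ≤ 31 < 40 = q_3, so the answer is 281/9.

281/9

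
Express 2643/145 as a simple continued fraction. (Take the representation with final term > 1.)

2643 = 18·145 + 33
145 = 4·33 + 13
33 = 2·13 + 7
13 = 1·7 + 6
7 = 1·6 + 1
6 = 6·1 + 0  (stop)
So 2643/145 = [18; 4, 2, 1, 1, 6].

[18; 4, 2, 1, 1, 6]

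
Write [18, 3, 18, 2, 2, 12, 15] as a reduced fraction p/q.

963215/52556

Using pₖ = aₖpₖ₋₁ + pₖ₋₂ and qₖ = aₖqₖ₋₁ + qₖ₋₂:
  k=0: a=18, p=18, q=1
  k=1: a=3, p=55, q=3
  k=2: a=18, p=1008, q=55
  k=3: a=2, p=2071, q=113
  k=4: a=2, p=5150, q=281
  k=5: a=12, p=63871, q=3485
  k=6: a=15, p=963215, q=52556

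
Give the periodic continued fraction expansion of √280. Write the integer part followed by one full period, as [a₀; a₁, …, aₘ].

[16; 1, 2, 1, 2, 1, 32]

a₀ = ⌊√280⌋ = 16.
With m₀=0, d₀=1 and mₖ₊₁ = dₖaₖ − mₖ, dₖ₊₁ = (n − mₖ₊₁²)/dₖ, aₖ₊₁ = ⌊(a₀+mₖ₊₁)/dₖ₊₁⌋:
  k=1: m=16, d=24, a=1
  k=2: m=8, d=9, a=2
  k=3: m=10, d=20, a=1
  k=4: m=10, d=9, a=2
  k=5: m=8, d=24, a=1
  k=6: m=16, d=1, a=32
d=1 and a=2a₀=32 at k=6, so the next step gives (m, d) = (16, 24) again — its k=1 value — and the period has length 6.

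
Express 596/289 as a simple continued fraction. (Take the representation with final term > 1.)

596 = 2·289 + 18
289 = 16·18 + 1
18 = 18·1 + 0  (stop)
So 596/289 = [2; 16, 18].

[2; 16, 18]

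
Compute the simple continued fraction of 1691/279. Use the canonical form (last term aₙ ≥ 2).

[6; 16, 2, 2, 3]

1691 = 6·279 + 17
279 = 16·17 + 7
17 = 2·7 + 3
7 = 2·3 + 1
3 = 3·1 + 0  (stop)
So 1691/279 = [6; 16, 2, 2, 3].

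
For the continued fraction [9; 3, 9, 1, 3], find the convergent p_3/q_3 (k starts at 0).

Using pₖ = aₖpₖ₋₁ + pₖ₋₂, qₖ = aₖqₖ₋₁ + qₖ₋₂ (with p₋₁=1, p₋₂=0, q₋₁=0, q₋₂=1):
  k=0: a=9, p=9, q=1
  k=1: a=3, p=28, q=3
  k=2: a=9, p=261, q=28
  k=3: a=1, p=289, q=31

289/31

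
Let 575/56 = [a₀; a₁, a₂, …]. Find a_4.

575 = 10·56 + 15   →  a_0 = 10
56 = 3·15 + 11   →  a_1 = 3
15 = 1·11 + 4   →  a_2 = 1
11 = 2·4 + 3   →  a_3 = 2
4 = 1·3 + 1   →  a_4 = 1

1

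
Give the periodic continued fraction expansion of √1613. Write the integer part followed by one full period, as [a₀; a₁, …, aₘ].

[40; 6, 6, 80]

a₀ = ⌊√1613⌋ = 40.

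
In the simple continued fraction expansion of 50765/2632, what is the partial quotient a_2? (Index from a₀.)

2

50765 = 19·2632 + 757   →  a_0 = 19
2632 = 3·757 + 361   →  a_1 = 3
757 = 2·361 + 35   →  a_2 = 2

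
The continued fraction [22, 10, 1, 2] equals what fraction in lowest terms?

Using pₖ = aₖpₖ₋₁ + pₖ₋₂ and qₖ = aₖqₖ₋₁ + qₖ₋₂:
  k=0: a=22, p=22, q=1
  k=1: a=10, p=221, q=10
  k=2: a=1, p=243, q=11
  k=3: a=2, p=707, q=32

707/32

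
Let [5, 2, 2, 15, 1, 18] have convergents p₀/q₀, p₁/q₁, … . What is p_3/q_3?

416/77

Using pₖ = aₖpₖ₋₁ + pₖ₋₂, qₖ = aₖqₖ₋₁ + qₖ₋₂ (with p₋₁=1, p₋₂=0, q₋₁=0, q₋₂=1):
  k=0: a=5, p=5, q=1
  k=1: a=2, p=11, q=2
  k=2: a=2, p=27, q=5
  k=3: a=15, p=416, q=77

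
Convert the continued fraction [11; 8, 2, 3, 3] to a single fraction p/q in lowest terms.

Fold from the inside: start with 3/1.
  3 + 1/3 = 10/3
  2 + 3/10 = 23/10
  8 + 10/23 = 194/23
  11 + 23/194 = 2157/194

2157/194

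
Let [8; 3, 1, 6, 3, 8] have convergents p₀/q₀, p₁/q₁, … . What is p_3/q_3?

Using pₖ = aₖpₖ₋₁ + pₖ₋₂, qₖ = aₖqₖ₋₁ + qₖ₋₂ (with p₋₁=1, p₋₂=0, q₋₁=0, q₋₂=1):
  k=0: a=8, p=8, q=1
  k=1: a=3, p=25, q=3
  k=2: a=1, p=33, q=4
  k=3: a=6, p=223, q=27

223/27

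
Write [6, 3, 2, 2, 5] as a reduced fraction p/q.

579/92

Fold from the inside: start with 5/1.
  2 + 1/5 = 11/5
  2 + 5/11 = 27/11
  3 + 11/27 = 92/27
  6 + 27/92 = 579/92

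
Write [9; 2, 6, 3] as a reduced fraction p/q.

Fold from the inside: start with 3/1.
  6 + 1/3 = 19/3
  2 + 3/19 = 41/19
  9 + 19/41 = 388/41

388/41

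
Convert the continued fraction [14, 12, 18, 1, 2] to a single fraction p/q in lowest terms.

Using pₖ = aₖpₖ₋₁ + pₖ₋₂ and qₖ = aₖqₖ₋₁ + qₖ₋₂:
  k=0: a=14, p=14, q=1
  k=1: a=12, p=169, q=12
  k=2: a=18, p=3056, q=217
  k=3: a=1, p=3225, q=229
  k=4: a=2, p=9506, q=675

9506/675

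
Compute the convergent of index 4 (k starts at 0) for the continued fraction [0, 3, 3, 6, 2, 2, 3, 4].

41/136

Using pₖ = aₖpₖ₋₁ + pₖ₋₂, qₖ = aₖqₖ₋₁ + qₖ₋₂ (with p₋₁=1, p₋₂=0, q₋₁=0, q₋₂=1):
  k=0: a=0, p=0, q=1
  k=1: a=3, p=1, q=3
  k=2: a=3, p=3, q=10
  k=3: a=6, p=19, q=63
  k=4: a=2, p=41, q=136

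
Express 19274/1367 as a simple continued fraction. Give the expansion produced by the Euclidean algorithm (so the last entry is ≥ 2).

[14; 10, 19, 2, 3]

19274 = 14×1367 + 136
1367 = 10×136 + 7
136 = 19×7 + 3
7 = 2×3 + 1
3 = 3×1 + 0  (stop)
So 19274/1367 = [14; 10, 19, 2, 3].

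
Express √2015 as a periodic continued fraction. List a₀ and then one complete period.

a₀ = ⌊√2015⌋ = 44.
With m₀=0, d₀=1 and mₖ₊₁ = dₖaₖ − mₖ, dₖ₊₁ = (n − mₖ₊₁²)/dₖ, aₖ₊₁ = ⌊(a₀+mₖ₊₁)/dₖ₊₁⌋:
  k=1: m=44, d=79, a=1
  k=2: m=35, d=10, a=7
  k=3: m=35, d=79, a=1
  k=4: m=44, d=1, a=88
d=1 and a=2a₀=88 at k=4, so the next step gives (m, d) = (44, 79) again — its k=1 value — and the period has length 4.

[44; 1, 7, 1, 88]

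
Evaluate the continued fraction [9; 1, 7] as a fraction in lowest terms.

79/8

Fold from the inside: start with 7/1.
  1 + 1/7 = 8/7
  9 + 7/8 = 79/8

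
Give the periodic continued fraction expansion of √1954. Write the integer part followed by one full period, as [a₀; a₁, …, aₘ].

a₀ = ⌊√1954⌋ = 44.
With m₀=0, d₀=1 and mₖ₊₁ = dₖaₖ − mₖ, dₖ₊₁ = (n − mₖ₊₁²)/dₖ, aₖ₊₁ = ⌊(a₀+mₖ₊₁)/dₖ₊₁⌋:
  k=1: m=44, d=18, a=4
  k=2: m=28, d=65, a=1
  k=3: m=37, d=9, a=9
  k=4: m=44, d=2, a=44
  k=5: m=44, d=9, a=9
  k=6: m=37, d=65, a=1
  k=7: m=28, d=18, a=4
  k=8: m=44, d=1, a=88
d=1 and a=2a₀=88 at k=8, so the next step gives (m, d) = (44, 18) again — its k=1 value — and the period has length 8.

[44; 4, 1, 9, 44, 9, 1, 4, 88]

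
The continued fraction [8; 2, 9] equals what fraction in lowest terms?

161/19

Using pₖ = aₖpₖ₋₁ + pₖ₋₂ and qₖ = aₖqₖ₋₁ + qₖ₋₂:
  k=0: a=8, p=8, q=1
  k=1: a=2, p=17, q=2
  k=2: a=9, p=161, q=19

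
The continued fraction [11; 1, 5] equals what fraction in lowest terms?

Using pₖ = aₖpₖ₋₁ + pₖ₋₂ and qₖ = aₖqₖ₋₁ + qₖ₋₂:
  k=0: a=11, p=11, q=1
  k=1: a=1, p=12, q=1
  k=2: a=5, p=71, q=6

71/6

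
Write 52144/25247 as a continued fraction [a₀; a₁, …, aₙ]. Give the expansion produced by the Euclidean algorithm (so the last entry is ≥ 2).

52144 = 2·25247 + 1650
25247 = 15·1650 + 497
1650 = 3·497 + 159
497 = 3·159 + 20
159 = 7·20 + 19
20 = 1·19 + 1
19 = 19·1 + 0  (stop)
So 52144/25247 = [2; 15, 3, 3, 7, 1, 19].

[2; 15, 3, 3, 7, 1, 19]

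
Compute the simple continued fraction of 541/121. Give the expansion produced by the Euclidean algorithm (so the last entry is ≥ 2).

[4; 2, 8, 7]

541 = 4*121 + 57
121 = 2*57 + 7
57 = 8*7 + 1
7 = 7*1 + 0  (stop)
So 541/121 = [4; 2, 8, 7].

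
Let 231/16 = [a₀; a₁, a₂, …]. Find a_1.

2

231 = 14·16 + 7   →  a_0 = 14
16 = 2·7 + 2   →  a_1 = 2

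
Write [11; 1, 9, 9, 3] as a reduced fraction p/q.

Using pₖ = aₖpₖ₋₁ + pₖ₋₂ and qₖ = aₖqₖ₋₁ + qₖ₋₂:
  k=0: a=11, p=11, q=1
  k=1: a=1, p=12, q=1
  k=2: a=9, p=119, q=10
  k=3: a=9, p=1083, q=91
  k=4: a=3, p=3368, q=283

3368/283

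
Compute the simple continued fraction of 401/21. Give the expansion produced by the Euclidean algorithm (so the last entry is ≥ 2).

[19; 10, 2]

401 = 19*21 + 2
21 = 10*2 + 1
2 = 2*1 + 0  (stop)
So 401/21 = [19; 10, 2].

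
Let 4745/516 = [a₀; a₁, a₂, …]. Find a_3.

4745 = 9·516 + 101   →  a_0 = 9
516 = 5·101 + 11   →  a_1 = 5
101 = 9·11 + 2   →  a_2 = 9
11 = 5·2 + 1   →  a_3 = 5

5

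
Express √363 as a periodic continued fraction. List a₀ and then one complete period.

a₀ = ⌊√363⌋ = 19.

[19; 19, 38]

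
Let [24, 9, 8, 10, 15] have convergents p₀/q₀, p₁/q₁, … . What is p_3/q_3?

17817/739

Using pₖ = aₖpₖ₋₁ + pₖ₋₂, qₖ = aₖqₖ₋₁ + qₖ₋₂ (with p₋₁=1, p₋₂=0, q₋₁=0, q₋₂=1):
  k=0: a=24, p=24, q=1
  k=1: a=9, p=217, q=9
  k=2: a=8, p=1760, q=73
  k=3: a=10, p=17817, q=739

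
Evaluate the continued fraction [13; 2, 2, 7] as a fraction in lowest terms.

Using pₖ = aₖpₖ₋₁ + pₖ₋₂ and qₖ = aₖqₖ₋₁ + qₖ₋₂:
  k=0: a=13, p=13, q=1
  k=1: a=2, p=27, q=2
  k=2: a=2, p=67, q=5
  k=3: a=7, p=496, q=37

496/37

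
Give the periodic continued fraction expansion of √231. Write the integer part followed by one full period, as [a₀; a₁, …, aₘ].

[15; 5, 30]

a₀ = ⌊√231⌋ = 15.
With m₀=0, d₀=1 and mₖ₊₁ = dₖaₖ − mₖ, dₖ₊₁ = (n − mₖ₊₁²)/dₖ, aₖ₊₁ = ⌊(a₀+mₖ₊₁)/dₖ₊₁⌋:
  k=1: m=15, d=6, a=5
  k=2: m=15, d=1, a=30
d=1 and a=2a₀=30 at k=2, so the next step gives (m, d) = (15, 6) again — its k=1 value — and the period has length 2.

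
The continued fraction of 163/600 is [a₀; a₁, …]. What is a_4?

7

163 = 0·600 + 163   →  a_0 = 0
600 = 3·163 + 111   →  a_1 = 3
163 = 1·111 + 52   →  a_2 = 1
111 = 2·52 + 7   →  a_3 = 2
52 = 7·7 + 3   →  a_4 = 7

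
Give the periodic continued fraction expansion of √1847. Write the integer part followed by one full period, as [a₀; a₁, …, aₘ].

a₀ = ⌊√1847⌋ = 42.
With m₀=0, d₀=1 and mₖ₊₁ = dₖaₖ − mₖ, dₖ₊₁ = (n − mₖ₊₁²)/dₖ, aₖ₊₁ = ⌊(a₀+mₖ₊₁)/dₖ₊₁⌋:
  k=1: m=42, d=83, a=1
  k=2: m=41, d=2, a=41
  k=3: m=41, d=83, a=1
  k=4: m=42, d=1, a=84
d=1 and a=2a₀=84 at k=4, so the next step gives (m, d) = (42, 83) again — its k=1 value — and the period has length 4.

[42; 1, 41, 1, 84]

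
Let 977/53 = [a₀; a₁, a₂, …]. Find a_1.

977 = 18·53 + 23   →  a_0 = 18
53 = 2·23 + 7   →  a_1 = 2

2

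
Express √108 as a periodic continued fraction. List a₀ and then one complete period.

a₀ = ⌊√108⌋ = 10.
With m₀=0, d₀=1 and mₖ₊₁ = dₖaₖ − mₖ, dₖ₊₁ = (n − mₖ₊₁²)/dₖ, aₖ₊₁ = ⌊(a₀+mₖ₊₁)/dₖ₊₁⌋:
  k=1: m=10, d=8, a=2
  k=2: m=6, d=9, a=1
  k=3: m=3, d=11, a=1
  k=4: m=8, d=4, a=4
  k=5: m=8, d=11, a=1
  k=6: m=3, d=9, a=1
  k=7: m=6, d=8, a=2
  k=8: m=10, d=1, a=20
d=1 and a=2a₀=20 at k=8, so the next step gives (m, d) = (10, 8) again — its k=1 value — and the period has length 8.

[10; 2, 1, 1, 4, 1, 1, 2, 20]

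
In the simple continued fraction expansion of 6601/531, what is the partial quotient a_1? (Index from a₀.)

2

6601 = 12·531 + 229   →  a_0 = 12
531 = 2·229 + 73   →  a_1 = 2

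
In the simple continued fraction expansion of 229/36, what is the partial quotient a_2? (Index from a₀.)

1

229 = 6·36 + 13   →  a_0 = 6
36 = 2·13 + 10   →  a_1 = 2
13 = 1·10 + 3   →  a_2 = 1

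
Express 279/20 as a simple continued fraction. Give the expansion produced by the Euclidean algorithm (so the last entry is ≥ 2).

279 = 13×20 + 19
20 = 1×19 + 1
19 = 19×1 + 0  (stop)
So 279/20 = [13; 1, 19].

[13; 1, 19]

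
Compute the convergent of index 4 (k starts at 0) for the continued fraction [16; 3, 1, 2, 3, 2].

Using pₖ = aₖpₖ₋₁ + pₖ₋₂, qₖ = aₖqₖ₋₁ + qₖ₋₂ (with p₋₁=1, p₋₂=0, q₋₁=0, q₋₂=1):
  k=0: a=16, p=16, q=1
  k=1: a=3, p=49, q=3
  k=2: a=1, p=65, q=4
  k=3: a=2, p=179, q=11
  k=4: a=3, p=602, q=37

602/37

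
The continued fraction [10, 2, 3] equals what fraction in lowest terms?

Using pₖ = aₖpₖ₋₁ + pₖ₋₂ and qₖ = aₖqₖ₋₁ + qₖ₋₂:
  k=0: a=10, p=10, q=1
  k=1: a=2, p=21, q=2
  k=2: a=3, p=73, q=7

73/7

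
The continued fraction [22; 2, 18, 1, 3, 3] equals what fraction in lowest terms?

11266/501

Using pₖ = aₖpₖ₋₁ + pₖ₋₂ and qₖ = aₖqₖ₋₁ + qₖ₋₂:
  k=0: a=22, p=22, q=1
  k=1: a=2, p=45, q=2
  k=2: a=18, p=832, q=37
  k=3: a=1, p=877, q=39
  k=4: a=3, p=3463, q=154
  k=5: a=3, p=11266, q=501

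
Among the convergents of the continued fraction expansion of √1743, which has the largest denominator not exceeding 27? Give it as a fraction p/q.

167/4

√1743 = [41; 1, 2, 1, 82, …] (period length 4).
Convergents:
  p_0/q_0 = 41/1
  p_1/q_1 = 42/1
  p_2/q_2 = 125/3
  p_3/q_3 = 167/4
  p_4/q_4 = 13819/331
q_3 = 4 ≤ 27 < 331 = q_4, so the answer is 167/4.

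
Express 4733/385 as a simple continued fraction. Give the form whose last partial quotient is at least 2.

[12; 3, 2, 2, 5, 4]

4733 = 12×385 + 113
385 = 3×113 + 46
113 = 2×46 + 21
46 = 2×21 + 4
21 = 5×4 + 1
4 = 4×1 + 0  (stop)
So 4733/385 = [12; 3, 2, 2, 5, 4].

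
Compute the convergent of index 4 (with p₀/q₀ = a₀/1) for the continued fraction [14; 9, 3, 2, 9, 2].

8648/613

Using pₖ = aₖpₖ₋₁ + pₖ₋₂, qₖ = aₖqₖ₋₁ + qₖ₋₂ (with p₋₁=1, p₋₂=0, q₋₁=0, q₋₂=1):
  k=0: a=14, p=14, q=1
  k=1: a=9, p=127, q=9
  k=2: a=3, p=395, q=28
  k=3: a=2, p=917, q=65
  k=4: a=9, p=8648, q=613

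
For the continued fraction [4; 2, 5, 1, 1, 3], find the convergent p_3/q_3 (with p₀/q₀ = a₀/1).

58/13

Using pₖ = aₖpₖ₋₁ + pₖ₋₂, qₖ = aₖqₖ₋₁ + qₖ₋₂ (with p₋₁=1, p₋₂=0, q₋₁=0, q₋₂=1):
  k=0: a=4, p=4, q=1
  k=1: a=2, p=9, q=2
  k=2: a=5, p=49, q=11
  k=3: a=1, p=58, q=13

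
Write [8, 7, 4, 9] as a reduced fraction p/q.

Fold from the inside: start with 9/1.
  4 + 1/9 = 37/9
  7 + 9/37 = 268/37
  8 + 37/268 = 2181/268

2181/268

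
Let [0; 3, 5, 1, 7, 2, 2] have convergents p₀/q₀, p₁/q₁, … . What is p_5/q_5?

100/317

Using pₖ = aₖpₖ₋₁ + pₖ₋₂, qₖ = aₖqₖ₋₁ + qₖ₋₂ (with p₋₁=1, p₋₂=0, q₋₁=0, q₋₂=1):
  k=0: a=0, p=0, q=1
  k=1: a=3, p=1, q=3
  k=2: a=5, p=5, q=16
  k=3: a=1, p=6, q=19
  k=4: a=7, p=47, q=149
  k=5: a=2, p=100, q=317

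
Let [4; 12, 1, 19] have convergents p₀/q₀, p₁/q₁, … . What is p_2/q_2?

Using pₖ = aₖpₖ₋₁ + pₖ₋₂, qₖ = aₖqₖ₋₁ + qₖ₋₂ (with p₋₁=1, p₋₂=0, q₋₁=0, q₋₂=1):
  k=0: a=4, p=4, q=1
  k=1: a=12, p=49, q=12
  k=2: a=1, p=53, q=13

53/13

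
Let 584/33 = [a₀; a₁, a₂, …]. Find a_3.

584 = 17·33 + 23   →  a_0 = 17
33 = 1·23 + 10   →  a_1 = 1
23 = 2·10 + 3   →  a_2 = 2
10 = 3·3 + 1   →  a_3 = 3

3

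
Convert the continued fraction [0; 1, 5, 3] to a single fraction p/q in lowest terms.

Fold from the inside: start with 3/1.
  5 + 1/3 = 16/3
  1 + 3/16 = 19/16
  0 + 16/19 = 16/19

16/19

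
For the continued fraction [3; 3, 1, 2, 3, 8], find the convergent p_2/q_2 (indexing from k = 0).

Using pₖ = aₖpₖ₋₁ + pₖ₋₂, qₖ = aₖqₖ₋₁ + qₖ₋₂ (with p₋₁=1, p₋₂=0, q₋₁=0, q₋₂=1):
  k=0: a=3, p=3, q=1
  k=1: a=3, p=10, q=3
  k=2: a=1, p=13, q=4

13/4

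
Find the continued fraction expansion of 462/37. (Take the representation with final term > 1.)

462 = 12*37 + 18
37 = 2*18 + 1
18 = 18*1 + 0  (stop)
So 462/37 = [12; 2, 18].

[12; 2, 18]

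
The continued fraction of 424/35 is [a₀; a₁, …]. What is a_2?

1

424 = 12·35 + 4   →  a_0 = 12
35 = 8·4 + 3   →  a_1 = 8
4 = 1·3 + 1   →  a_2 = 1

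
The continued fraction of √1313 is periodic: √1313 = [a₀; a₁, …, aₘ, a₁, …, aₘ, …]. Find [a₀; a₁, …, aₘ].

[36; 4, 4, 72]

a₀ = ⌊√1313⌋ = 36.
With m₀=0, d₀=1 and mₖ₊₁ = dₖaₖ − mₖ, dₖ₊₁ = (n − mₖ₊₁²)/dₖ, aₖ₊₁ = ⌊(a₀+mₖ₊₁)/dₖ₊₁⌋:
  k=1: m=36, d=17, a=4
  k=2: m=32, d=17, a=4
  k=3: m=36, d=1, a=72
d=1 and a=2a₀=72 at k=3, so the next step gives (m, d) = (36, 17) again — its k=1 value — and the period has length 3.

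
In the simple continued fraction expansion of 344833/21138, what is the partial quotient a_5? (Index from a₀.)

344833 = 16·21138 + 6625   →  a_0 = 16
21138 = 3·6625 + 1263   →  a_1 = 3
6625 = 5·1263 + 310   →  a_2 = 5
1263 = 4·310 + 23   →  a_3 = 4
310 = 13·23 + 11   →  a_4 = 13
23 = 2·11 + 1   →  a_5 = 2

2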